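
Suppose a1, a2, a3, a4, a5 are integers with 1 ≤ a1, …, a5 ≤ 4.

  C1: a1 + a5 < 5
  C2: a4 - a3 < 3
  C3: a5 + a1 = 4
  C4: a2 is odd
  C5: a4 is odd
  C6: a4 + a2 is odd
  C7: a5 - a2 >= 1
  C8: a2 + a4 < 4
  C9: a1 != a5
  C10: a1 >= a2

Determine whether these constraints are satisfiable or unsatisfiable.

Constraint 5 makes a4 odd and constraint 4 makes a2 odd, so a4 + a2 must be even. Constraint 6 says a4 + a2 is odd — contradiction.

Unsatisfiable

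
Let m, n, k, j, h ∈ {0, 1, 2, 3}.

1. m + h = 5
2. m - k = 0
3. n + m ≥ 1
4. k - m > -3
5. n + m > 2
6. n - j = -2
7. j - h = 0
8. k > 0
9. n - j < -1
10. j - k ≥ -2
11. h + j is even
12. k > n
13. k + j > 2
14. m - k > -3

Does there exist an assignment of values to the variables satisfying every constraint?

Satisfiable

One satisfying assignment is m = 2, n = 1, k = 2, j = 3, h = 3.
For the less obvious constraints — constraint 1: m + h = 5; constraint 2: m - k = 0 — and the others hold by inspection.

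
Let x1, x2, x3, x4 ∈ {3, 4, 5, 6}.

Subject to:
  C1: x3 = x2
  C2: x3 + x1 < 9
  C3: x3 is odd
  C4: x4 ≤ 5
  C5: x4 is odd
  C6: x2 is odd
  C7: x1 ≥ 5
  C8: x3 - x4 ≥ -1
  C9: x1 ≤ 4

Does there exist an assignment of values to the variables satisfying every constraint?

Unsatisfiable

From constraint 7: x1 ≥ 5. From constraint 9: x1 ≤ 4. But 4 < 5, so no value of x1 works.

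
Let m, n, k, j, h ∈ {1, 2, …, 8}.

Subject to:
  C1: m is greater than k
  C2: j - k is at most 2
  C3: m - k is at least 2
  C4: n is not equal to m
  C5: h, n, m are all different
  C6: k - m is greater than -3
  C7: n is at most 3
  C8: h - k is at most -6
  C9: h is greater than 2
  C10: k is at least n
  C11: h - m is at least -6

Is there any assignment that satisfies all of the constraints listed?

Unsatisfiable

Constraints 3, 8, and 11 give k − h ≥ 6, h − m ≥ -6, m − k ≥ 2.
Adding all 3 inequalities: the left sides telescope to 0, and the right sides sum to 6 + (-6) + 2 = 2. So 0 ≥ 2, which is false.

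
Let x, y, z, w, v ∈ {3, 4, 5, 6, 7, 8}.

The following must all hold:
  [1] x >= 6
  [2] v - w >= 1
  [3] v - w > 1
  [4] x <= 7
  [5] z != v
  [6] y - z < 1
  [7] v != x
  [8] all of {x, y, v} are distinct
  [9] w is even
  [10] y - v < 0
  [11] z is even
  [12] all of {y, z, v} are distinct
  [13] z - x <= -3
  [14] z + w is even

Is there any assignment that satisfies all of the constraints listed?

The assignment x = 7, y = 3, z = 4, w = 4, v = 6 works:
  constraint 2 holds since v - w = 2.
  constraint 3 holds since v - w = 2.
The rest check out directly.

Satisfiable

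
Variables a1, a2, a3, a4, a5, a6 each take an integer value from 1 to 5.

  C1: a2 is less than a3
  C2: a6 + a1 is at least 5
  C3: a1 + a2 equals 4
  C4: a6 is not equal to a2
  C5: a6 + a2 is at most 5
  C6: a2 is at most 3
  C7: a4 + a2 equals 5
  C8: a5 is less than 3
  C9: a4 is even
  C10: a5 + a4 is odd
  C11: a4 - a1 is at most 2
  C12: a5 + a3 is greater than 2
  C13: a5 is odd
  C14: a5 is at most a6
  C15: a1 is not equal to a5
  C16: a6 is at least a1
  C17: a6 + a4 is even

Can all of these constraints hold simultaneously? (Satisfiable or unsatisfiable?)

Satisfiable

One satisfying assignment is a1 = 3, a2 = 1, a3 = 4, a4 = 4, a5 = 1, a6 = 4.
For the less obvious constraints — constraint 2: a6 + a1 = 7; constraint 3: a1 + a2 = 4; constraint 5: a6 + a2 = 5 — and the others hold by inspection.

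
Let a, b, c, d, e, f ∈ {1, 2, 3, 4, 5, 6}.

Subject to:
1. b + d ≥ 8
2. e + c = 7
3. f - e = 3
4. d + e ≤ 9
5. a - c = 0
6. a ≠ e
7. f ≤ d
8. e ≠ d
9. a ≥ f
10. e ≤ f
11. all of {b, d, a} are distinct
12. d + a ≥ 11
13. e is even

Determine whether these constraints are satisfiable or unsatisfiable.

Setting (a, b, c, d, e, f) = (5, 2, 5, 6, 2, 5) satisfies everything: constraint 1: b + d = 8; constraint 2: e + c = 7; constraint 3: f - e = 3, and the others follow.

Satisfiable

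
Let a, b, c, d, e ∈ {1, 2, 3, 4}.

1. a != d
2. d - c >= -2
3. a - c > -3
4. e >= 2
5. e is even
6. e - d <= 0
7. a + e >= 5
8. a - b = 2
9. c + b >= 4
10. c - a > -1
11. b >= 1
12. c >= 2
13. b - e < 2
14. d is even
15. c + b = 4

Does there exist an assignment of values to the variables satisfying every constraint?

Take a = 3, b = 1, c = 3, d = 4, e = 2. Then constraint 2: d - c = 1; constraint 3: a - c = 0; constraint 6: e - d = -2, and every other listed constraint is also met.

Satisfiable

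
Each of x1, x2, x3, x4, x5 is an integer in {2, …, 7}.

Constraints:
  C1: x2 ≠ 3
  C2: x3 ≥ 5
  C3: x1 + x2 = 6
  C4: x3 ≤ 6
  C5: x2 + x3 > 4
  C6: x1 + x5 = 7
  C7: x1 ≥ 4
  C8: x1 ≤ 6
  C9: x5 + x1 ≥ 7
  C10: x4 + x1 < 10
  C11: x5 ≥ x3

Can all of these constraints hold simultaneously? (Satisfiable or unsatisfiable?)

From constraint 7: x1 ≥ 4. From constraints 2 and 11: x5 ≥ x3 ≥ 5. Hence x1 + x5 ≥ 9. But constraint 6 requires x1 + x5 = 7, and 7 < 9. Contradiction.

Unsatisfiable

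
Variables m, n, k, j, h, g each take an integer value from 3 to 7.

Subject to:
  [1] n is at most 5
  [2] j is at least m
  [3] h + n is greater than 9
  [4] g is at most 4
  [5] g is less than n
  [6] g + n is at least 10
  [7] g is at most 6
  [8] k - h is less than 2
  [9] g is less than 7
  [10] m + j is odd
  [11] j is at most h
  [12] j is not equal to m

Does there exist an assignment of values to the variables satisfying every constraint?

From constraint 4: g ≤ 4. From constraint 1: n ≤ 5. Hence g + n ≤ 9. But constraint 6 requires g + n ≥ 10, and 10 > 9. Contradiction.

Unsatisfiable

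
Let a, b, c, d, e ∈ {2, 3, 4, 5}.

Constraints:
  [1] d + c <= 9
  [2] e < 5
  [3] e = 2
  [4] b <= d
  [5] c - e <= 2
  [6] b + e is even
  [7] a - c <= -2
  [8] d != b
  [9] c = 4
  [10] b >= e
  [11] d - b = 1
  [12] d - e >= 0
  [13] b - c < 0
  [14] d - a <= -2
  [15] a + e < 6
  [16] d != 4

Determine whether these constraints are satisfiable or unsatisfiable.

Unsatisfiable

Constraints 5, 7, 12, and 14 give d − e ≥ 0, e − c ≥ -2, c − a ≥ 2, a − d ≥ 2.
Adding all 4 inequalities: the left sides telescope to 0, and the right sides sum to 0 + (-2) + 2 + 2 = 2. So 0 ≥ 2, which is false.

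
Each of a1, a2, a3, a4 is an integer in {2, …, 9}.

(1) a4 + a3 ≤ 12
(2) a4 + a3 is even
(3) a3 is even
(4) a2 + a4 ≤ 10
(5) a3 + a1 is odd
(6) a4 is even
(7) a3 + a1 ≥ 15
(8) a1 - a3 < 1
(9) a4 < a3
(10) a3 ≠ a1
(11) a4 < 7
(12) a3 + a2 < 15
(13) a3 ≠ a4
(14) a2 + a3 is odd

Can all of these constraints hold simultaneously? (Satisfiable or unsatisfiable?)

Setting (a1, a2, a3, a4) = (7, 5, 8, 2) satisfies everything: constraint 1: a4 + a3 = 10; constraint 4: a2 + a4 = 7, and the others follow.

Satisfiable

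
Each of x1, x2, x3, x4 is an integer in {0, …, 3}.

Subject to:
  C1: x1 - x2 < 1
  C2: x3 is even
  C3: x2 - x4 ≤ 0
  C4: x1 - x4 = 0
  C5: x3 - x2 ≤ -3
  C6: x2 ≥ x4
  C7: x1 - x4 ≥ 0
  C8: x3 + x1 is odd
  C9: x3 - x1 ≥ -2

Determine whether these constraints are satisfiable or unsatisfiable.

Unsatisfiable

Constraints 3, 5, 7, and 9 give x3 − x1 ≥ -2, x1 − x4 ≥ 0, x4 − x2 ≥ 0, x2 − x3 ≥ 3.
Adding all 4 inequalities: the left sides telescope to 0, and the right sides sum to (-2) + 0 + 0 + 3 = 1. So 0 ≥ 1, which is false.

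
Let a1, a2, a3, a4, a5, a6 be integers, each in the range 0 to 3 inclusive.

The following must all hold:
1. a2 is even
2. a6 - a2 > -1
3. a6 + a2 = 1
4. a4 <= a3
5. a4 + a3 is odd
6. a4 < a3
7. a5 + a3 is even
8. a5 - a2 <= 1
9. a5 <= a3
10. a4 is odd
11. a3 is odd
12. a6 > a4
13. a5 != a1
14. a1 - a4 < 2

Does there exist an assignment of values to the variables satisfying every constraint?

Constraint 10 makes a4 odd and constraint 11 makes a3 odd, so a4 + a3 must be even. Constraint 5 says a4 + a3 is odd — contradiction.

Unsatisfiable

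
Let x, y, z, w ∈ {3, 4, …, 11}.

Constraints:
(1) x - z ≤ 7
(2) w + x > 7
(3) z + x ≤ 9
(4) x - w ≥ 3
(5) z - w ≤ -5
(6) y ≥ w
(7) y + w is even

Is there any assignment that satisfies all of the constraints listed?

Constraints 1, 4, and 5 give x − w ≥ 3, w − z ≥ 5, z − x ≥ -7.
Adding all 3 inequalities: the left sides telescope to 0, and the right sides sum to 3 + 5 + (-7) = 1. So 0 ≥ 1, which is false.

Unsatisfiable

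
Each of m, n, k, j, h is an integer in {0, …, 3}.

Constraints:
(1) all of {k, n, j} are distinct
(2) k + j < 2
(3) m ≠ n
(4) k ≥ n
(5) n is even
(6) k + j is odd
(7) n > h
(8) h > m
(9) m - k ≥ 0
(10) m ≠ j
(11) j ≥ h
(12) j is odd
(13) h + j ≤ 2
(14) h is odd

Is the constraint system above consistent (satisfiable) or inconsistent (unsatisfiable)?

Unsatisfiable

Constraints 4, 7, 8, and 9 give n ≤ k, k ≤ m, m < h, h < n. Chaining: n ≤ k ≤ m < h < n, which forces n < n — impossible.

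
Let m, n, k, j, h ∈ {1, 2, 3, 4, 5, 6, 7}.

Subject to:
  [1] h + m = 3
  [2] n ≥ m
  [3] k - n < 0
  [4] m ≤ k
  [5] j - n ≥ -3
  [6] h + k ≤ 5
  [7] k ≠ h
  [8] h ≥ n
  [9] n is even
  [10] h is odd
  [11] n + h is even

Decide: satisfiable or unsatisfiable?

Constraint 9 makes n even and constraint 10 makes h odd, so n + h must be odd. Constraint 11 says n + h is even — contradiction.

Unsatisfiable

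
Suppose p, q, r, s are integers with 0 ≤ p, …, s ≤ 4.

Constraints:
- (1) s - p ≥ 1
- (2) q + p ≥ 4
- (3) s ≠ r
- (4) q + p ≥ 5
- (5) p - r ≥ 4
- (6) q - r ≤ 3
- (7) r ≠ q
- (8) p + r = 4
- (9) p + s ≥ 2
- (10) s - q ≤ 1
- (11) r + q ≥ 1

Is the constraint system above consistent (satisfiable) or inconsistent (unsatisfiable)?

Constraints 1, 5, 6, and 10 give r − q ≥ -3, q − s ≥ -1, s − p ≥ 1, p − r ≥ 4.
Adding all 4 inequalities: the left sides telescope to 0, and the right sides sum to (-3) + (-1) + 1 + 4 = 1. So 0 ≥ 1, which is false.

Unsatisfiable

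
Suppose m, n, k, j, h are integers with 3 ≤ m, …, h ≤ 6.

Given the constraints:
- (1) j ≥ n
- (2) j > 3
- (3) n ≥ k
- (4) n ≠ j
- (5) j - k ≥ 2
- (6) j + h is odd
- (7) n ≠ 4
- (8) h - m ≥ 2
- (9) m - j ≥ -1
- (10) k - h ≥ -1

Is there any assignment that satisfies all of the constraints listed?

Constraints 5, 8, 9, and 10 give j − k ≥ 2, k − h ≥ -1, h − m ≥ 2, m − j ≥ -1.
Adding all 4 inequalities: the left sides telescope to 0, and the right sides sum to 2 + (-1) + 2 + (-1) = 2. So 0 ≥ 2, which is false.

Unsatisfiable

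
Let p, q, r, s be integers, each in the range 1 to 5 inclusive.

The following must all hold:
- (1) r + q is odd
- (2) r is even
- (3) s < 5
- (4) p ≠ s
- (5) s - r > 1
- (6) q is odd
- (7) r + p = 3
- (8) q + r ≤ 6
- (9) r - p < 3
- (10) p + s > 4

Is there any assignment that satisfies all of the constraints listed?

The assignment p = 1, q = 1, r = 2, s = 4 works:
  constraint 5 holds since s - r = 2.
  constraint 7 holds since r + p = 3.
The rest check out directly.

Satisfiable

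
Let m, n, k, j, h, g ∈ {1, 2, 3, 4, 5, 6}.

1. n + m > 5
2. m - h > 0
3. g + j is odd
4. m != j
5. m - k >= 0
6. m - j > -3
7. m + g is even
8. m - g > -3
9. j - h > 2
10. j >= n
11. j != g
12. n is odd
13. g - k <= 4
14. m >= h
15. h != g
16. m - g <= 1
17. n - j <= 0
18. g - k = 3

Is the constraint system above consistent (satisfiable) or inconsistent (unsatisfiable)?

Satisfiable

Try m = 5, n = 3, k = 2, j = 6, h = 2, g = 5.
Check constraint 1: n + m = 8; constraint 2: m - h = 3. The remaining constraints are straightforward to verify.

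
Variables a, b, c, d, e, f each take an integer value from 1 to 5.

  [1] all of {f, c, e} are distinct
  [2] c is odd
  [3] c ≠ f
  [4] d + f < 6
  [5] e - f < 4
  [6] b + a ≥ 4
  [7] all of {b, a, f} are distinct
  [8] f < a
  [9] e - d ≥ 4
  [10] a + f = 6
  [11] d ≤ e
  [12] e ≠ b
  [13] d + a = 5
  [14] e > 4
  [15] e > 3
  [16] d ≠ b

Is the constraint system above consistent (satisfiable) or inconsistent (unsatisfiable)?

Satisfiable

The assignment a = 4, b = 3, c = 1, d = 1, e = 5, f = 2 works:
  constraint 4 holds since d + f = 3.
  constraint 5 holds since e - f = 3.
  constraint 6 holds since b + a = 7.
The rest check out directly.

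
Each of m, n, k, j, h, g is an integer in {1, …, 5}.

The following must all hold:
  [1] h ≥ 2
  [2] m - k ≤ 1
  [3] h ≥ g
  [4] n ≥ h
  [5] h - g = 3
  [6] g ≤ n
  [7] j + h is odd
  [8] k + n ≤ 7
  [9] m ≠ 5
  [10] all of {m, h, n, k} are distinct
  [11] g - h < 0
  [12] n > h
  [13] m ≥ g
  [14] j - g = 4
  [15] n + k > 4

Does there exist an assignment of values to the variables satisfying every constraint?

Satisfiable

Setting (m, n, k, j, h, g) = (2, 5, 1, 5, 4, 1) satisfies everything: constraint 2: m - k = 1; constraint 5: h - g = 3; constraint 8: k + n = 6, and the others follow.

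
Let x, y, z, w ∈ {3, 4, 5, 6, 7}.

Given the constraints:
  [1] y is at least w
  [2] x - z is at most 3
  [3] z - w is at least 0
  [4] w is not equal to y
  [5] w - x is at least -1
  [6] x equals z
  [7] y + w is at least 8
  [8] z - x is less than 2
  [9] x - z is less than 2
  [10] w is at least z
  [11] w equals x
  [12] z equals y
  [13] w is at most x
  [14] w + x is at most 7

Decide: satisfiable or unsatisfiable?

Unsatisfiable

From constraints 6, 11, and 12, w = x = z = y, so w = y. But constraint 4 says w ≠ y. Contradiction.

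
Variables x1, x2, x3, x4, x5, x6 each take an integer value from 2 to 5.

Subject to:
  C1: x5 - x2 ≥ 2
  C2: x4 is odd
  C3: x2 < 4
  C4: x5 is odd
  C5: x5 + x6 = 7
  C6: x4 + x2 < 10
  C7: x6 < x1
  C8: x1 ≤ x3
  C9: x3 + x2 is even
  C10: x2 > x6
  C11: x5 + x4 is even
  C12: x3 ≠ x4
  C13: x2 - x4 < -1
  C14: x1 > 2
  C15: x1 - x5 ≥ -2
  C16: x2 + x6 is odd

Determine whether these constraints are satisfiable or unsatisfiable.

Satisfiable

Take x1 = 3, x2 = 3, x3 = 3, x4 = 5, x5 = 5, x6 = 2. Then constraint 1: x5 - x2 = 2; constraint 5: x5 + x6 = 7, and every other listed constraint is also met.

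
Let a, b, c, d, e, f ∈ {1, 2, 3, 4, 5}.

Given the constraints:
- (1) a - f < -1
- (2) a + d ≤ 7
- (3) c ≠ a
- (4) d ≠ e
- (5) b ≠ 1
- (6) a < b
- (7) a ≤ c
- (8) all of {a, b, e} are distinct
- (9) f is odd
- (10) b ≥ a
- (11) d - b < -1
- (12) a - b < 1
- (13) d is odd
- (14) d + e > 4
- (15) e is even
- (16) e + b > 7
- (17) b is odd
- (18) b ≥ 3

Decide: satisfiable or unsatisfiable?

One satisfying assignment is a = 3, b = 5, c = 4, d = 3, e = 4, f = 5.
For the less obvious constraints — constraint 1: a - f = -2; constraint 2: a + d = 6; constraint 11: d - b = -2 — and the others hold by inspection.

Satisfiable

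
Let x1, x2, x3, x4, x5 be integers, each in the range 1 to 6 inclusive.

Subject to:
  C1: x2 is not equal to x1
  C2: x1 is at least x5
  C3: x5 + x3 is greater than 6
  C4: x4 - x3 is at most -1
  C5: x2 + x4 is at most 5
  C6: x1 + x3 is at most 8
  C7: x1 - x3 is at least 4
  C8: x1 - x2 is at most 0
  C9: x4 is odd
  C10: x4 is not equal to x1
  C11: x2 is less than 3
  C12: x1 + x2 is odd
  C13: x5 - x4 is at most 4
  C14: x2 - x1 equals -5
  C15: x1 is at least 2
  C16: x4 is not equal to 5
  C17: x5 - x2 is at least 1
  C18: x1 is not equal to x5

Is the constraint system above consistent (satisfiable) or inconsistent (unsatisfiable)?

Unsatisfiable

Constraints 4, 7, 8, 13, and 17 give x4 − x5 ≥ -4, x5 − x2 ≥ 1, x2 − x1 ≥ 0, x1 − x3 ≥ 4, x3 − x4 ≥ 1.
Adding all 5 inequalities: the left sides telescope to 0, and the right sides sum to (-4) + 1 + 0 + 4 + 1 = 2. So 0 ≥ 2, which is false.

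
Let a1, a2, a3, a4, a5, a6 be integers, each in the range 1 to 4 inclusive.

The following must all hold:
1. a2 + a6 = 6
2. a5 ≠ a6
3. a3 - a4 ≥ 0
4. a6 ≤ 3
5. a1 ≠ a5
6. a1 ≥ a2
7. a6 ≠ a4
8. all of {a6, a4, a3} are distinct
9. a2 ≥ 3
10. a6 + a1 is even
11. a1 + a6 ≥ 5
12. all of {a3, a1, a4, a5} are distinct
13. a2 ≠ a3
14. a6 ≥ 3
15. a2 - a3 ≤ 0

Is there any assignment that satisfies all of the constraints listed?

One satisfying assignment is a1 = 3, a2 = 3, a3 = 4, a4 = 2, a5 = 1, a6 = 3.
For the less obvious constraints — constraint 1: a2 + a6 = 6; constraint 3: a3 - a4 = 2; constraint 11: a1 + a6 = 6 — and the others hold by inspection.

Satisfiable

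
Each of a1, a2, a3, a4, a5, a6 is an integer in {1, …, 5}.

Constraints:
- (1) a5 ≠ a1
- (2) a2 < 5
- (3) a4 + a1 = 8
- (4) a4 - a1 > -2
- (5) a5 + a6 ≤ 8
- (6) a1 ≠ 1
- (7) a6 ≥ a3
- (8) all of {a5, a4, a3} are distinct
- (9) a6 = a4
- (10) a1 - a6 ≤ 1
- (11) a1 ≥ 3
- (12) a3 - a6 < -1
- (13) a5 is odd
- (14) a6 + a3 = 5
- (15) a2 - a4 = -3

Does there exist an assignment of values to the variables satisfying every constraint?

Take a1 = 4, a2 = 1, a3 = 1, a4 = 4, a5 = 3, a6 = 4. Then constraint 3: a4 + a1 = 8; constraint 4: a4 - a1 = 0; constraint 5: a5 + a6 = 7, and every other listed constraint is also met.

Satisfiable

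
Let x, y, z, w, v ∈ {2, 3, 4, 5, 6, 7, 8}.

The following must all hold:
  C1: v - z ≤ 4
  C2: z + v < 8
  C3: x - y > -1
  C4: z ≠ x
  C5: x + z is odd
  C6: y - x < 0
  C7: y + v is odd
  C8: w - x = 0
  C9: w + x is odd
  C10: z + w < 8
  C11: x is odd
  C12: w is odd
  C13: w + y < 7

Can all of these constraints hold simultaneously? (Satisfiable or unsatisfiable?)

Constraint 12 makes w odd and constraint 11 makes x odd, so w + x must be even. Constraint 9 says w + x is odd — contradiction.

Unsatisfiable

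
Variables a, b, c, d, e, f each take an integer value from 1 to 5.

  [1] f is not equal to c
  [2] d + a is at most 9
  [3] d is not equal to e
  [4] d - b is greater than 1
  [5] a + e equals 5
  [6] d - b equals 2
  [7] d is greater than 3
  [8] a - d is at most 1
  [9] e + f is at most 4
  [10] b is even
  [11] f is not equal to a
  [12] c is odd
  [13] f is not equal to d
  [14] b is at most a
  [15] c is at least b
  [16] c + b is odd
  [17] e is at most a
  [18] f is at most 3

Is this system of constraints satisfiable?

Satisfiable

One satisfying assignment is a = 4, b = 2, c = 5, d = 4, e = 1, f = 1.
For the less obvious constraints — constraint 2: d + a = 8; constraint 4: d - b = 2 — and the others hold by inspection.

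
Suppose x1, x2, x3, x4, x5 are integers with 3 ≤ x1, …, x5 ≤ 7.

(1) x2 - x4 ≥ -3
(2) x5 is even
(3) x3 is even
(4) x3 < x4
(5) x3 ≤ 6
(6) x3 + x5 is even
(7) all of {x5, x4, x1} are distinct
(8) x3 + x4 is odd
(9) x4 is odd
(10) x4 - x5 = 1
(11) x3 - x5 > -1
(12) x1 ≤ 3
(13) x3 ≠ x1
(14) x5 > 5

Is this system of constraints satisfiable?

Satisfiable

Try x1 = 3, x2 = 6, x3 = 6, x4 = 7, x5 = 6.
Check constraint 1: x2 - x4 = -1; constraint 10: x4 - x5 = 1. The remaining constraints are straightforward to verify.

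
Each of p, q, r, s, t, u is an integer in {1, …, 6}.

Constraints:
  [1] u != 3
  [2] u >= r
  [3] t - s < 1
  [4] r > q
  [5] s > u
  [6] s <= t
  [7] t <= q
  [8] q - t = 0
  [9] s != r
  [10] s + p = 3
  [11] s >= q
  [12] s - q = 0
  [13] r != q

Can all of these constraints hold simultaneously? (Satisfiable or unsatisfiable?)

Unsatisfiable

Constraints 2, 4, 5, 6, and 7 give q < r, r ≤ u, u < s, s ≤ t, t ≤ q. Chaining: q < r ≤ u < s ≤ t ≤ q, which forces q < q — impossible.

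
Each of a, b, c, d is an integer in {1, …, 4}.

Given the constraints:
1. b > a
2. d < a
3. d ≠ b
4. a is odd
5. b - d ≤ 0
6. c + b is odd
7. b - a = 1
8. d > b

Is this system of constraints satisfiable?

Unsatisfiable

Constraints 1, 2, and 5 give a < b, b ≤ d, d < a. Chaining: a < b ≤ d < a, which forces a < a — impossible.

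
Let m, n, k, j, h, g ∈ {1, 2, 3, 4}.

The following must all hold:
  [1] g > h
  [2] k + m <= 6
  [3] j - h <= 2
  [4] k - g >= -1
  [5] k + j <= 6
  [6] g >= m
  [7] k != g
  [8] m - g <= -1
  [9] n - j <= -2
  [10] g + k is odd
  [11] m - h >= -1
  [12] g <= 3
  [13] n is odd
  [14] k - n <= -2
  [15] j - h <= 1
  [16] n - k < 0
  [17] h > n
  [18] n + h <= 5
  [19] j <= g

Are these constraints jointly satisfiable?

Constraints 3, 4, 8, 9, 11, and 14 give k − g ≥ -1, g − m ≥ 1, m − h ≥ -1, h − j ≥ -2, j − n ≥ 2, n − k ≥ 2.
Adding all 6 inequalities: the left sides telescope to 0, and the right sides sum to (-1) + 1 + (-1) + (-2) + 2 + 2 = 1. So 0 ≥ 1, which is false.

Unsatisfiable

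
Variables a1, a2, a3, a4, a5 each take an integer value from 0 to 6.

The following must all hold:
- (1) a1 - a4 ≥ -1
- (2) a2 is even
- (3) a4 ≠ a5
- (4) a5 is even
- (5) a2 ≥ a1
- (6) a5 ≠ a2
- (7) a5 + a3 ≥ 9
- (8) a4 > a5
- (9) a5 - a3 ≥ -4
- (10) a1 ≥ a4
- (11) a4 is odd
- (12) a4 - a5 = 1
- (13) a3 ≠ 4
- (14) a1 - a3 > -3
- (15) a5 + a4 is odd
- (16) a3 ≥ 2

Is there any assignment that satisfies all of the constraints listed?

Take a1 = 5, a2 = 6, a3 = 5, a4 = 5, a5 = 4. Then constraint 1: a1 - a4 = 0; constraint 7: a5 + a3 = 9, and every other listed constraint is also met.

Satisfiable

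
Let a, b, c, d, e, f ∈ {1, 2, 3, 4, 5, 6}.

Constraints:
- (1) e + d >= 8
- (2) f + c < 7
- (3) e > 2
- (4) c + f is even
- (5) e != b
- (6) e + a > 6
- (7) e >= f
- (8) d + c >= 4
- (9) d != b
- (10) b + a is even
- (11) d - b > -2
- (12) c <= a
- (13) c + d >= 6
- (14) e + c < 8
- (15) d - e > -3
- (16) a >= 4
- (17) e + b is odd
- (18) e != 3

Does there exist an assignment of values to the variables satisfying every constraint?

Setting (a, b, c, d, e, f) = (5, 5, 2, 4, 4, 4) satisfies everything: constraint 1: e + d = 8; constraint 2: f + c = 6, and the others follow.

Satisfiable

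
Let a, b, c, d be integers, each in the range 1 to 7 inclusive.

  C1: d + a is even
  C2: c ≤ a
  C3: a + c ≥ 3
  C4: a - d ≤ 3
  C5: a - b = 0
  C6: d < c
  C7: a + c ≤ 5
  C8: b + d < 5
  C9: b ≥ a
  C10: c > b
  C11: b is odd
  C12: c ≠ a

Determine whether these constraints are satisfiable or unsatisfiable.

Constraints 2, 9, and 10 give c ≤ a, a ≤ b, b < c. Chaining: c ≤ a ≤ b < c, which forces c < c — impossible.

Unsatisfiable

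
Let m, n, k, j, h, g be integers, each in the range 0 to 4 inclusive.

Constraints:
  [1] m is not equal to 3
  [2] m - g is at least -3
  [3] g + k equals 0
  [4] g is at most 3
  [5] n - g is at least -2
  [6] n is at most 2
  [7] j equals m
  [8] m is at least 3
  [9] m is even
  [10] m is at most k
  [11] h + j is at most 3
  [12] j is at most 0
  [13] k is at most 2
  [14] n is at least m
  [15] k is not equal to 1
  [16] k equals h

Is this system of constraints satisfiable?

From constraint 8: m ≥ 3. From constraints 6 and 14: m ≤ n and n ≤ 2, so m ≤ 2. But 2 < 3, so no value of m works.

Unsatisfiable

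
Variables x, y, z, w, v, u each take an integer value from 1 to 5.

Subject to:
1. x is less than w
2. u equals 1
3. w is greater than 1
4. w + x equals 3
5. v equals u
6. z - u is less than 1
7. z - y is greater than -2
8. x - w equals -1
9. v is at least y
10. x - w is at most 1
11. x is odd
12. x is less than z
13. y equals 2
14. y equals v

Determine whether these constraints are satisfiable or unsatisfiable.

Unsatisfiable

Constraint 13 fixes y = 2 and constraint 2 fixes u = 1. Constraints 5 and 14 give y = v = u, so y = u. But 2 ≠ 1 — contradiction.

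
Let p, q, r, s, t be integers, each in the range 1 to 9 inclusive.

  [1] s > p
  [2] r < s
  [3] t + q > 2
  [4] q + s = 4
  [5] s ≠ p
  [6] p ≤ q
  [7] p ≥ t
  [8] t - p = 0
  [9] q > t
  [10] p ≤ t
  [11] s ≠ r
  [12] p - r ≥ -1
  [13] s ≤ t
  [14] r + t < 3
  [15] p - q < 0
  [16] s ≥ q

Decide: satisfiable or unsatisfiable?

Unsatisfiable

Constraints 7, 13, 15, and 16 give q ≤ s, s ≤ t, t ≤ p, p < q. Chaining: q ≤ s ≤ t ≤ p < q, which forces q < q — impossible.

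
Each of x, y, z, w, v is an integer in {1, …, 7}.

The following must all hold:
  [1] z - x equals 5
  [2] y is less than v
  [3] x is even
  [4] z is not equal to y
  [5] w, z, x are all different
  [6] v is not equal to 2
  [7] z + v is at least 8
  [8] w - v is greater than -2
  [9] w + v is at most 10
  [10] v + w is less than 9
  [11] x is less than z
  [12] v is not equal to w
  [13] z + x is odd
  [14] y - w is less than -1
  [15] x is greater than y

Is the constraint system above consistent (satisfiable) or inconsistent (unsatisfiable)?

The assignment x = 2, y = 1, z = 7, w = 3, v = 4 works:
  constraint 1 holds since z - x = 5.
  constraint 7 holds since z + v = 11.
The rest check out directly.

Satisfiable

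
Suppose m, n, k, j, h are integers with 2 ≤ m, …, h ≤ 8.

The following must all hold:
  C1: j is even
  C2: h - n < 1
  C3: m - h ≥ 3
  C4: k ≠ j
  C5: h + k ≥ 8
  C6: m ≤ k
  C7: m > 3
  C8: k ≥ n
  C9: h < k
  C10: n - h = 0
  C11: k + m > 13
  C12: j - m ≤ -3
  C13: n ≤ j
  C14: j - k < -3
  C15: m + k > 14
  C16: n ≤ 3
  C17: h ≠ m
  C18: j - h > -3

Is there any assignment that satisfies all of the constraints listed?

Satisfiable

One satisfying assignment is m = 7, n = 2, k = 8, j = 2, h = 2.
For the less obvious constraints — constraint 2: h - n = 0; constraint 3: m - h = 5; constraint 5: h + k = 10 — and the others hold by inspection.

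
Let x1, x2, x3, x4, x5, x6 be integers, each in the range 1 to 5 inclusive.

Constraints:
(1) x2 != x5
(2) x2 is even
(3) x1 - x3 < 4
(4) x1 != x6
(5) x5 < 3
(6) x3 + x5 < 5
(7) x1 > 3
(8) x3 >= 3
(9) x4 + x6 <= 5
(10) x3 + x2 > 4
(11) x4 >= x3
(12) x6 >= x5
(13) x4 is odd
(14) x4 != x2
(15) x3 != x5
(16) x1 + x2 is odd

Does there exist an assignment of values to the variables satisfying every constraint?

Try x1 = 5, x2 = 4, x3 = 3, x4 = 3, x5 = 1, x6 = 2.
Check constraint 3: x1 - x3 = 2; constraint 6: x3 + x5 = 4; constraint 9: x4 + x6 = 5. The remaining constraints are straightforward to verify.

Satisfiable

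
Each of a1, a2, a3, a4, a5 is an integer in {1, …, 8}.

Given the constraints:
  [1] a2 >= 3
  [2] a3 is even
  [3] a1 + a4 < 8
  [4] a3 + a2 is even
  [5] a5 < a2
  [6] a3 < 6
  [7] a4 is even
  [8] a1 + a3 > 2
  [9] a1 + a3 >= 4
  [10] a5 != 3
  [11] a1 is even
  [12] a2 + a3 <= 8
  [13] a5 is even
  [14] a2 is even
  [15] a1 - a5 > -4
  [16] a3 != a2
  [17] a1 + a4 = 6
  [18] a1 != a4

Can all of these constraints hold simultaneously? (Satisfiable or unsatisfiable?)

One satisfying assignment is a1 = 2, a2 = 6, a3 = 2, a4 = 4, a5 = 4.
For the less obvious constraints — constraint 3: a1 + a4 = 6; constraint 8: a1 + a3 = 4 — and the others hold by inspection.

Satisfiable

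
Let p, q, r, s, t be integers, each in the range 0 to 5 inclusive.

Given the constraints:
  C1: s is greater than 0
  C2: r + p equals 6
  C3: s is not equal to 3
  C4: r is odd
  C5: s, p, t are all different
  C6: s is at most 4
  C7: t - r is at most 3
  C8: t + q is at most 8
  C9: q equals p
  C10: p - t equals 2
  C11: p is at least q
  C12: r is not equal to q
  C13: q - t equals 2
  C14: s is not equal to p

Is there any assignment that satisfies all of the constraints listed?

Try p = 5, q = 5, r = 1, s = 1, t = 3.
Check constraint 2: r + p = 6; constraint 7: t - r = 2; constraint 8: t + q = 8. The remaining constraints are straightforward to verify.

Satisfiable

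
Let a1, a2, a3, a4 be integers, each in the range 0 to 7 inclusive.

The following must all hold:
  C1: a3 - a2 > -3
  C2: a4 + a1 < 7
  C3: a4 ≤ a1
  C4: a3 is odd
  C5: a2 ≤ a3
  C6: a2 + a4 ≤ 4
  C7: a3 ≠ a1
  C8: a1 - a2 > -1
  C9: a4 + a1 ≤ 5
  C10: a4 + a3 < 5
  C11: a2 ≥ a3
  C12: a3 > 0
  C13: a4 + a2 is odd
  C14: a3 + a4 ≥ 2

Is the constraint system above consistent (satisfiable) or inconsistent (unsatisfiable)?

Satisfiable

One satisfying assignment is a1 = 2, a2 = 1, a3 = 1, a4 = 2.
For the less obvious constraints — constraint 1: a3 - a2 = 0; constraint 2: a4 + a1 = 4; constraint 6: a2 + a4 = 3 — and the others hold by inspection.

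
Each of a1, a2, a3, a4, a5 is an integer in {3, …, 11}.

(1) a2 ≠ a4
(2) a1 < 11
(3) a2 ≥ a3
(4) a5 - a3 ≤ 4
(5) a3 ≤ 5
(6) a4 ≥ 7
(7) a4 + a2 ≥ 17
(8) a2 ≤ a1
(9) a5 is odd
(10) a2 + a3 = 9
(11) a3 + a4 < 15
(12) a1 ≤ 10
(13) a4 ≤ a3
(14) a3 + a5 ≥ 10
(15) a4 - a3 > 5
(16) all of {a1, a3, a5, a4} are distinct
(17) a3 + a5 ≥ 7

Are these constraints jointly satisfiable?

Unsatisfiable

From constraints 5 and 13: a4 ≤ a3 ≤ 5. From constraints 8 and 12: a2 ≤ a1 ≤ 10. Hence a4 + a2 ≤ 15. But constraint 7 requires a4 + a2 ≥ 17, and 17 > 15. Contradiction.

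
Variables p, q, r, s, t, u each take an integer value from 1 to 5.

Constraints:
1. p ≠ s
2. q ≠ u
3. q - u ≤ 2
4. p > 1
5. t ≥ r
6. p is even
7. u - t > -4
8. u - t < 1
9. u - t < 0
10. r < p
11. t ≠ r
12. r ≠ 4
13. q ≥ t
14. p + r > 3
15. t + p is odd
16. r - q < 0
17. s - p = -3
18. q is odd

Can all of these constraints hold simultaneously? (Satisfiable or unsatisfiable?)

Take p = 4, q = 3, r = 1, s = 1, t = 3, u = 1. Then constraint 3: q - u = 2; constraint 7: u - t = -2; constraint 8: u - t = -2, and every other listed constraint is also met.

Satisfiable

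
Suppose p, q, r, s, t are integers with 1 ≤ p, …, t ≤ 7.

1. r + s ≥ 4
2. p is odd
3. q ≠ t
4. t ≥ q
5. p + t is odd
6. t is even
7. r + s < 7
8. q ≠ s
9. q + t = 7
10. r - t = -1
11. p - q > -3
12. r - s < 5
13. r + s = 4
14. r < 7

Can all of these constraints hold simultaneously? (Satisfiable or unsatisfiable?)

Take p = 1, q = 3, r = 3, s = 1, t = 4. Then constraint 1: r + s = 4; constraint 7: r + s = 4, and every other listed constraint is also met.

Satisfiable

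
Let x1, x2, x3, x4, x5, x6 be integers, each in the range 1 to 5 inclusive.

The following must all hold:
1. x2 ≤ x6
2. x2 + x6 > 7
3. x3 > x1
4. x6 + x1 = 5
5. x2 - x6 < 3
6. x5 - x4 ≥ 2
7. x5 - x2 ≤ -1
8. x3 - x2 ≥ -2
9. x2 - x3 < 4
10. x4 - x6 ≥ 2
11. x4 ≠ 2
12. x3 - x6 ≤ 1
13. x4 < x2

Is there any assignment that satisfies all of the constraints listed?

Constraints 6, 7, 8, 10, and 12 give x3 − x2 ≥ -2, x2 − x5 ≥ 1, x5 − x4 ≥ 2, x4 − x6 ≥ 2, x6 − x3 ≥ -1.
Adding all 5 inequalities: the left sides telescope to 0, and the right sides sum to (-2) + 1 + 2 + 2 + (-1) = 2. So 0 ≥ 2, which is false.

Unsatisfiable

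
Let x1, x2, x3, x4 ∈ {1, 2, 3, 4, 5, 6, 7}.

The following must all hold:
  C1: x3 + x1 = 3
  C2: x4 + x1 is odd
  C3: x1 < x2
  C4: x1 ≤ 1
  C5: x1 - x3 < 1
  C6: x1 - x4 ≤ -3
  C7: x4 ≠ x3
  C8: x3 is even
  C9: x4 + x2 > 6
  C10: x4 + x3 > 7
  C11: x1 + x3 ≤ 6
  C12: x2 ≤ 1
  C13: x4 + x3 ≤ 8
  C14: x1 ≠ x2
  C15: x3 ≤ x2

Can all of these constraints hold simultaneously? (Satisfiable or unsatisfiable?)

From constraints 12 and 15: x3 ≤ x2 ≤ 1. From constraint 4: x1 ≤ 1. Hence x3 + x1 ≤ 2. But constraint 1 requires x3 + x1 = 3, and 3 > 2. Contradiction.

Unsatisfiable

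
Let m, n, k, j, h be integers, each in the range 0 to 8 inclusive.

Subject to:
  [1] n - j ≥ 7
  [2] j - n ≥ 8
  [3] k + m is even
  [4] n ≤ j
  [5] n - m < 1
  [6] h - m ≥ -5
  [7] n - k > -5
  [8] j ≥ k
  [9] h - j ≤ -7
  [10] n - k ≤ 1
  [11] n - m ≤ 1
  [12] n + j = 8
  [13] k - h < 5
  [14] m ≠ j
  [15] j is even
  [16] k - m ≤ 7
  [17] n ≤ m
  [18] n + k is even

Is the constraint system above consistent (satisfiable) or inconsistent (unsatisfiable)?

Unsatisfiable

Constraints 1, 6, 9, 10, and 16 give m − k ≥ -7, k − n ≥ -1, n − j ≥ 7, j − h ≥ 7, h − m ≥ -5.
Adding all 5 inequalities: the left sides telescope to 0, and the right sides sum to (-7) + (-1) + 7 + 7 + (-5) = 1. So 0 ≥ 1, which is false.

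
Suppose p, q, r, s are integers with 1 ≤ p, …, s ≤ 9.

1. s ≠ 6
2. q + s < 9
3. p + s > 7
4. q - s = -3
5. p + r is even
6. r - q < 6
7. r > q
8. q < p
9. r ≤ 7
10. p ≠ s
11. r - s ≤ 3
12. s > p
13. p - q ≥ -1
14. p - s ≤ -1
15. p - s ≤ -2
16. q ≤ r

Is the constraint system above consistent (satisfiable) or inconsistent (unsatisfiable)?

Satisfiable

The assignment p = 3, q = 2, r = 5, s = 5 works:
  constraint 2 holds since q + s = 7.
  constraint 3 holds since p + s = 8.
The rest check out directly.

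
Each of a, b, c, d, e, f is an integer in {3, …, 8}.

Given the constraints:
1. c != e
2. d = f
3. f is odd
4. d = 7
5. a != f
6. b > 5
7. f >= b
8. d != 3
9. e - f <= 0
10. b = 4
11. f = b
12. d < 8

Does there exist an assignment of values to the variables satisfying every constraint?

Constraint 4 fixes d = 7 and constraint 10 fixes b = 4. Constraints 2 and 11 give d = f = b, so d = b. But 7 ≠ 4 — contradiction.

Unsatisfiable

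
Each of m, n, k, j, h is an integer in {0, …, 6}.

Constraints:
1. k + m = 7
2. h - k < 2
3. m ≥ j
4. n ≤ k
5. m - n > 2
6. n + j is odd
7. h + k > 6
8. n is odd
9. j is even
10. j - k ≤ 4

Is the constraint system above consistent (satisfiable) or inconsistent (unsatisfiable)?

Satisfiable

Try m = 4, n = 1, k = 3, j = 4, h = 4.
Check constraint 1: k + m = 7; constraint 2: h - k = 1; constraint 5: m - n = 3. The remaining constraints are straightforward to verify.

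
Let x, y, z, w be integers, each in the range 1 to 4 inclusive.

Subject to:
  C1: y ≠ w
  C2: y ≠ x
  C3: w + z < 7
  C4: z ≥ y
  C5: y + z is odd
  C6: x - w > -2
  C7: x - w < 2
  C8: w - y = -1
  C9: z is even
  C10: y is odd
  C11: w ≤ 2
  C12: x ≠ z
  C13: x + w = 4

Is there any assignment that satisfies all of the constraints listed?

Satisfiable

The assignment x = 2, y = 3, z = 4, w = 2 works:
  constraint 3 holds since w + z = 6.
  constraint 6 holds since x - w = 0.
The rest check out directly.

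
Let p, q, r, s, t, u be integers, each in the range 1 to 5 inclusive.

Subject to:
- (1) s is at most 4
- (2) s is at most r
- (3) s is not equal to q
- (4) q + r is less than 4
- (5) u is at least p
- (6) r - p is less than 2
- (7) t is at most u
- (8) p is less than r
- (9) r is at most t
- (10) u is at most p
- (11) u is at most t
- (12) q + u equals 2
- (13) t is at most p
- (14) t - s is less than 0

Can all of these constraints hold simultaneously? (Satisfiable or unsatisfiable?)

Constraints 2, 9, and 14 give r ≤ t, t < s, s ≤ r. Chaining: r ≤ t < s ≤ r, which forces r < r — impossible.

Unsatisfiable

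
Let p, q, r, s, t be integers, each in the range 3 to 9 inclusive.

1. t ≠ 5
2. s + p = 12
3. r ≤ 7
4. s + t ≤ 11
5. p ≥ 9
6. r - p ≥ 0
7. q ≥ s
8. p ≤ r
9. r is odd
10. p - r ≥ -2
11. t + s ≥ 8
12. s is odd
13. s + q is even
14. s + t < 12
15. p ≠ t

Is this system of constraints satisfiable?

Unsatisfiable

From constraints 5 and 8: r ≥ p and p ≥ 9, so r ≥ 9. From constraint 3: r ≤ 7. But 7 < 9, so no value of r works.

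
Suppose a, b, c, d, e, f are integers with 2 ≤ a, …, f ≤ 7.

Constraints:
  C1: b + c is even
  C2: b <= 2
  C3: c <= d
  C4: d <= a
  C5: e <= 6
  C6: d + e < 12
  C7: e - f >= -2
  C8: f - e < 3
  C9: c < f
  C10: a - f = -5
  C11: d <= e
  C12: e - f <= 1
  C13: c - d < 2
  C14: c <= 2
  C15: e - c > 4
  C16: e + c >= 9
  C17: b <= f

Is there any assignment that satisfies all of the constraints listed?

Unsatisfiable

From constraint 5: e ≤ 6. From constraint 14: c ≤ 2. Hence e + c ≤ 8. But constraint 16 requires e + c ≥ 9, and 9 > 8. Contradiction.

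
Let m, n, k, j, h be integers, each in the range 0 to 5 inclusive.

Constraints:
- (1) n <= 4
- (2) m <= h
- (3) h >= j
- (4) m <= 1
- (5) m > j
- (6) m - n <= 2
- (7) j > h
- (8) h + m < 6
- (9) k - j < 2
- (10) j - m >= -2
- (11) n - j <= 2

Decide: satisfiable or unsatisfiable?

Constraints 2, 5, and 7 give j < m, m ≤ h, h < j. Chaining: j < m ≤ h < j, which forces j < j — impossible.

Unsatisfiable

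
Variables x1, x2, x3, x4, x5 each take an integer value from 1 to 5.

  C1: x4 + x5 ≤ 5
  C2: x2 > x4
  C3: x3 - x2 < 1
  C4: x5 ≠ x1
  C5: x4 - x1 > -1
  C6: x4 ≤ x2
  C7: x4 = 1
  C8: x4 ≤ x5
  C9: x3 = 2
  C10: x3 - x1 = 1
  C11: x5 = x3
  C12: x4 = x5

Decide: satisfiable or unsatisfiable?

Constraint 7 fixes x4 = 1 and constraint 9 fixes x3 = 2. Constraints 11 and 12 give x4 = x5 = x3, so x4 = x3. But 1 ≠ 2 — contradiction.

Unsatisfiable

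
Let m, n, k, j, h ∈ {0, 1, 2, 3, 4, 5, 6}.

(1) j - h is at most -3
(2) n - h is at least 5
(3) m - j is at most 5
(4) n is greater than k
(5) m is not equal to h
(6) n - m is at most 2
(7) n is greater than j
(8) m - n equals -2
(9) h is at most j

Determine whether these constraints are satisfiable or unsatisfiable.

Unsatisfiable

Constraints 1, 2, 3, and 6 give h − j ≥ 3, j − m ≥ -5, m − n ≥ -2, n − h ≥ 5.
Adding all 4 inequalities: the left sides telescope to 0, and the right sides sum to 3 + (-5) + (-2) + 5 = 1. So 0 ≥ 1, which is false.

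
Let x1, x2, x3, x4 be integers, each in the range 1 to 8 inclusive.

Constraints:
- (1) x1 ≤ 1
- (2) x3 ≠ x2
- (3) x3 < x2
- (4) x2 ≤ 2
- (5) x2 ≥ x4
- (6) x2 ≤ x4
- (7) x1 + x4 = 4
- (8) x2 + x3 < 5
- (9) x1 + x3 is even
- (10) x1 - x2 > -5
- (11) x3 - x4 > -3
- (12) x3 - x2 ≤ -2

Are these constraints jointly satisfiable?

From constraint 1: x1 ≤ 1. From constraints 4 and 5: x4 ≤ x2 ≤ 2. Hence x1 + x4 ≤ 3. But constraint 7 requires x1 + x4 = 4, and 4 > 3. Contradiction.

Unsatisfiable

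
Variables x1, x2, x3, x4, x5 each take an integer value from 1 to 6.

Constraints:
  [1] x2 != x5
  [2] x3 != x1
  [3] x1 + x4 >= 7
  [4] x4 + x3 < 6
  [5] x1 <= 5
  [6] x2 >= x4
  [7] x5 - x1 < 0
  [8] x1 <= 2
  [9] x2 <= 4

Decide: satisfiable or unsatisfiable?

From constraint 8: x1 ≤ 2. From constraints 6 and 9: x4 ≤ x2 ≤ 4. Hence x1 + x4 ≤ 6. But constraint 3 requires x1 + x4 ≥ 7, and 7 > 6. Contradiction.

Unsatisfiable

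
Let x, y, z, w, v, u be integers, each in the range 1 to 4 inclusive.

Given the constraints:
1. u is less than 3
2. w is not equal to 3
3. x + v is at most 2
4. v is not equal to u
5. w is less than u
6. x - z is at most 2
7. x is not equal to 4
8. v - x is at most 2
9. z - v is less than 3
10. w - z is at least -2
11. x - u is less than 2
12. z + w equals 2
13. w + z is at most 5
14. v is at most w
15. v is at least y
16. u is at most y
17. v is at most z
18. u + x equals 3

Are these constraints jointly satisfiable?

Unsatisfiable

Constraints 5, 14, 15, and 16 give y ≤ v, v ≤ w, w < u, u ≤ y. Chaining: y ≤ v ≤ w < u ≤ y, which forces y < y — impossible.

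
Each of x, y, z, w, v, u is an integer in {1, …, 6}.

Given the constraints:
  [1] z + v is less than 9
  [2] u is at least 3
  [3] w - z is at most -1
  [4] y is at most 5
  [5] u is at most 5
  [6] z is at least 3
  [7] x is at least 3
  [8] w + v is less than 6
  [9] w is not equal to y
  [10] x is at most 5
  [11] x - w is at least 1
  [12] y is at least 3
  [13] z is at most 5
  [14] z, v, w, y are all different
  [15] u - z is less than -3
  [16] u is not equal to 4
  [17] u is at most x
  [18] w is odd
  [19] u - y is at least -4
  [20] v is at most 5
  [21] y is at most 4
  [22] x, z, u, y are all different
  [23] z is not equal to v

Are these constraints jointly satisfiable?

Unsatisfiable

Constraints 2, 4, 5, 6, 7, 10, 12, and 13 confine each of x, z, u, y to the 3 values {3, …, 5}.
Constraint 22 requires all 4 of them to be distinct, but only 3 values are available — impossible by the pigeonhole principle.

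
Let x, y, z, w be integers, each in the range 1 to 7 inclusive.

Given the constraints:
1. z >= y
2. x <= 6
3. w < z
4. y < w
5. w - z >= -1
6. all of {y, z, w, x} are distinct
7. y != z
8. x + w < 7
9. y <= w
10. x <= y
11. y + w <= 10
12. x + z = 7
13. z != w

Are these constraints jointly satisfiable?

Satisfiable

Try x = 1, y = 2, z = 6, w = 5.
Check constraint 5: w - z = -1; constraint 8: x + w = 6. The remaining constraints are straightforward to verify.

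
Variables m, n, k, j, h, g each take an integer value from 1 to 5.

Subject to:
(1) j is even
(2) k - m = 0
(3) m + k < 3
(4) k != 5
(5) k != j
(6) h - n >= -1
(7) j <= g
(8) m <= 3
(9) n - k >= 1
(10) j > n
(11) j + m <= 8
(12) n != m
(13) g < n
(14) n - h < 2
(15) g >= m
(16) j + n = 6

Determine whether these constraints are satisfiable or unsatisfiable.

Constraints 7, 10, and 13 give n < j, j ≤ g, g < n. Chaining: n < j ≤ g < n, which forces n < n — impossible.

Unsatisfiable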